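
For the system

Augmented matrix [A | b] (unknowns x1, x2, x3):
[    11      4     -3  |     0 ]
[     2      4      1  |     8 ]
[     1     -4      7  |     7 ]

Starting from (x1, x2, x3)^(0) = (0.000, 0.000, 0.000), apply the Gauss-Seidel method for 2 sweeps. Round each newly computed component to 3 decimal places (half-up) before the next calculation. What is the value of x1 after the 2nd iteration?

Iteration 1:
  x1 = (0 - (4)·0.000 - (-3)·0.000) / (11) = 0.000
  x2 = (8 - (2)·0.000 - (1)·0.000) / (4) = 2.000
  x3 = (7 - (1)·0.000 - (-4)·2.000) / (7) = 2.143
Iteration 2:
  x1 = (0 - (4)·2.000 - (-3)·2.143) / (11) = -0.143
  x2 = (8 - (2)·-0.143 - (1)·2.143) / (4) = 1.536
  x3 = (7 - (1)·-0.143 - (-4)·1.536) / (7) = 1.898

-0.143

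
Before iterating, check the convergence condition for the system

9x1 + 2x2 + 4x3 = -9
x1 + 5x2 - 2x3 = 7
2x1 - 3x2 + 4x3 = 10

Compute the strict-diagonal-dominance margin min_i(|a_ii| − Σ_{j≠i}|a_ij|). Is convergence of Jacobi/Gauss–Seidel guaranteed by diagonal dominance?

row 1: |9| − (2+4) = 3
row 2: |5| − (1+2) = 2
row 3: |4| − (2+3) = -1
minimum over rows = -1 → not strictly diagonally dominant

-1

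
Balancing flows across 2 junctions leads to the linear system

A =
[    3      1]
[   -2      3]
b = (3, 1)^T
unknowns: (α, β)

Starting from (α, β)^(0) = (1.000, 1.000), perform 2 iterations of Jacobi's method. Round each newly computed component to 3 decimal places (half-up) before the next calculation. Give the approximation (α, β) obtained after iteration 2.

(0.667, 0.778)

Iteration 1:
  α = (3 - (1)·1.000) / (3) = 0.667
  β = (1 - (-2)·1.000) / (3) = 1.000
Iteration 2:
  α = (3 - (1)·1.000) / (3) = 0.667
  β = (1 - (-2)·0.667) / (3) = 0.778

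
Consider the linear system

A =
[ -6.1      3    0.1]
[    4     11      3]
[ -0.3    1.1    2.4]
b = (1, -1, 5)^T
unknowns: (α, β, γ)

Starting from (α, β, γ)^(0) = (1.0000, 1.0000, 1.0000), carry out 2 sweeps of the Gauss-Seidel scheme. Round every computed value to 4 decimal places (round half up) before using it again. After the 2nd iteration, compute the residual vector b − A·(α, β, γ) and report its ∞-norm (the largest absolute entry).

Iteration 1:
  α = (1 - (3)·1.0000 - (0.1)·1.0000) / (-6.1) = 0.3443
  β = (-1 - (4)·0.3443 - (3)·1.0000) / (11) = -0.4888
  γ = (5 - (-0.3)·0.3443 - (1.1)·-0.4888) / (2.4) = 2.3504
Iteration 2:
  α = (1 - (3)·-0.4888 - (0.1)·2.3504) / (-6.1) = -0.3658
  β = (-1 - (4)·-0.3658 - (3)·2.3504) / (11) = -0.5989
  γ = (5 - (-0.3)·-0.3658 - (1.1)·-0.5989) / (2.4) = 2.3121
Residual b − A·x = (0.3341, 0.1148, 0.0000); ∞-norm = 0.3341

0.3341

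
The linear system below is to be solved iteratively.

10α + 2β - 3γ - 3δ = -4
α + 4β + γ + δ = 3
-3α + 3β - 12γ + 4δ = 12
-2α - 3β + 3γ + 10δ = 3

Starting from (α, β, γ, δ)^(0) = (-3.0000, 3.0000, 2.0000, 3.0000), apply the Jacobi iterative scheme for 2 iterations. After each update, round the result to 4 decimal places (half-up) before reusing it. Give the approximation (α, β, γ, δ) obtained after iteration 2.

Iteration 1:
  α = (-4 - (2)·3.0000 - (-3)·2.0000 - (-3)·3.0000) / (10) = 0.5000
  β = (3 - (1)·-3.0000 - (1)·2.0000 - (1)·3.0000) / (4) = 0.2500
  γ = (12 - (-3)·-3.0000 - (3)·3.0000 - (4)·3.0000) / (-12) = 1.5000
  δ = (3 - (-2)·-3.0000 - (-3)·3.0000 - (3)·2.0000) / (10) = 0.0000
Iteration 2:
  α = (-4 - (2)·0.2500 - (-3)·1.5000 - (-3)·0.0000) / (10) = 0.0000
  β = (3 - (1)·0.5000 - (1)·1.5000 - (1)·0.0000) / (4) = 0.2500
  γ = (12 - (-3)·0.5000 - (3)·0.2500 - (4)·0.0000) / (-12) = -1.0625
  δ = (3 - (-2)·0.5000 - (-3)·0.2500 - (3)·1.5000) / (10) = 0.0250

(0.0000, 0.2500, -1.0625, 0.0250)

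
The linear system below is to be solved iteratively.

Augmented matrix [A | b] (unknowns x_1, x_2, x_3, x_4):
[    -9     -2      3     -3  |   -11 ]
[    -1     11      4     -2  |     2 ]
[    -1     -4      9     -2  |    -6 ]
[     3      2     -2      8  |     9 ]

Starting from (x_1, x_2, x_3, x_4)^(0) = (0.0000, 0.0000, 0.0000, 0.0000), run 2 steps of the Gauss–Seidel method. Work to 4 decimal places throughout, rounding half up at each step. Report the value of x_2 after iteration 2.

Iteration 1:
  x_1 = (-11 - (-2)·0.0000 - (3)·0.0000 - (-3)·0.0000) / (-9) = 1.2222
  x_2 = (2 - (-1)·1.2222 - (4)·0.0000 - (-2)·0.0000) / (11) = 0.2929
  x_3 = (-6 - (-1)·1.2222 - (-4)·0.2929 - (-2)·0.0000) / (9) = -0.4007
  x_4 = (9 - (3)·1.2222 - (2)·0.2929 - (-2)·-0.4007) / (8) = 0.4933
Iteration 2:
  x_1 = (-11 - (-2)·0.2929 - (3)·-0.4007 - (-3)·0.4933) / (-9) = 0.8591
  x_2 = (2 - (-1)·0.8591 - (4)·-0.4007 - (-2)·0.4933) / (11) = 0.4953
  x_3 = (-6 - (-1)·0.8591 - (-4)·0.4953 - (-2)·0.4933) / (9) = -0.2415
  x_4 = (9 - (3)·0.8591 - (2)·0.4953 - (-2)·-0.2415) / (8) = 0.6186

0.4953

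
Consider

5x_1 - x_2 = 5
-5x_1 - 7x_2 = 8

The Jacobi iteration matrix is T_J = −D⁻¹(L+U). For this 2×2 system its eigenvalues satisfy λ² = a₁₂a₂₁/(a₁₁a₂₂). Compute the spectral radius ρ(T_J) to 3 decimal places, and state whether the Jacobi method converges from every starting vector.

0.378

a₁₂a₂₁/(a₁₁a₂₂) = (-1)·(-5) / ((5)·(-7)) = -0.142857
ρ = √|-0.142857| = √0.142857 = 0.378
ρ < 1, so Jacobi converges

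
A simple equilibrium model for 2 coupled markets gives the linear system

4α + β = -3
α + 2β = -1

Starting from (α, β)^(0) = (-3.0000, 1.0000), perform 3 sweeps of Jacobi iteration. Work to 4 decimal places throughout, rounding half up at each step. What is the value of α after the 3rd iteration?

-0.7500

Iteration 1:
  α = (-3 - (1)·1.0000) / (4) = -1.0000
  β = (-1 - (1)·-3.0000) / (2) = 1.0000
Iteration 2:
  α = (-3 - (1)·1.0000) / (4) = -1.0000
  β = (-1 - (1)·-1.0000) / (2) = 0.0000
Iteration 3:
  α = (-3 - (1)·0.0000) / (4) = -0.7500
  β = (-1 - (1)·-1.0000) / (2) = 0.0000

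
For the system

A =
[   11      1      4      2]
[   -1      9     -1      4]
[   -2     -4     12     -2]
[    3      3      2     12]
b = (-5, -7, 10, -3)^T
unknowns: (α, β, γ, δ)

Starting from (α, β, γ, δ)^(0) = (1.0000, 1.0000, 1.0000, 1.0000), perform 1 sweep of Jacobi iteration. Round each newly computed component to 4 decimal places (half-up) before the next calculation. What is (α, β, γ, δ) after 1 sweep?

Iteration 1:
  α = (-5 - (1)·1.0000 - (4)·1.0000 - (2)·1.0000) / (11) = -1.0909
  β = (-7 - (-1)·1.0000 - (-1)·1.0000 - (4)·1.0000) / (9) = -1.0000
  γ = (10 - (-2)·1.0000 - (-4)·1.0000 - (-2)·1.0000) / (12) = 1.5000
  δ = (-3 - (3)·1.0000 - (3)·1.0000 - (2)·1.0000) / (12) = -0.9167

(-1.0909, -1.0000, 1.5000, -0.9167)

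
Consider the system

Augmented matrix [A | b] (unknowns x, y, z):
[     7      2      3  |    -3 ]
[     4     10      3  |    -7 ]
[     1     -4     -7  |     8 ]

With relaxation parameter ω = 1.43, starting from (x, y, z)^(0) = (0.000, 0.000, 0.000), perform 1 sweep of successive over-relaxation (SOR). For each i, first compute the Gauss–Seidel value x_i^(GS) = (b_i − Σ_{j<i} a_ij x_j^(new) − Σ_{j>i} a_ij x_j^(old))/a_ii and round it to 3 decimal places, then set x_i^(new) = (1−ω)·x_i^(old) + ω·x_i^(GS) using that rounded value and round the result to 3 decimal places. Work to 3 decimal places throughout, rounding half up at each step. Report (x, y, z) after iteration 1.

(-0.613, -0.651, -1.227)

Iteration 1:
  x: GS value = (-3 - (2)·0.000 - (3)·0.000) / (7) = -0.429;  x ← (1−ω)·0.000 + ω·-0.429 = -0.613
  y: GS value = (-7 - (4)·-0.613 - (3)·0.000) / (10) = -0.455;  y ← (1−ω)·0.000 + ω·-0.455 = -0.651
  z: GS value = (8 - (1)·-0.613 - (-4)·-0.651) / (-7) = -0.858;  z ← (1−ω)·0.000 + ω·-0.858 = -1.227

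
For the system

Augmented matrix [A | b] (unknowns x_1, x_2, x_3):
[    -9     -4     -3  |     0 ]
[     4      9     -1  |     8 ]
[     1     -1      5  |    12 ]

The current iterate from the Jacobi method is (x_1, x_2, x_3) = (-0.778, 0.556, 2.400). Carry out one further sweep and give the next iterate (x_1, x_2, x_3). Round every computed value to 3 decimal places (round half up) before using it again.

(-1.047, 1.501, 2.667)

One sweep:
  x_1 = (0 - (-4)·0.556 - (-3)·2.400) / (-9) = -1.047
  x_2 = (8 - (4)·-0.778 - (-1)·2.400) / (9) = 1.501
  x_3 = (12 - (1)·-0.778 - (-1)·0.556) / (5) = 2.667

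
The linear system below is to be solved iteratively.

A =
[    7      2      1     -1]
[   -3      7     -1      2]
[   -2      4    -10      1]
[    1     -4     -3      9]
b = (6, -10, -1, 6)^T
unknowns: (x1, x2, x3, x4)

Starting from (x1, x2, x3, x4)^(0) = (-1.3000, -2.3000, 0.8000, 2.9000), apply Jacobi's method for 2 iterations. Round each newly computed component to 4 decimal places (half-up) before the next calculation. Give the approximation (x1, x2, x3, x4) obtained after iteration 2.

Iteration 1:
  x1 = (6 - (2)·-2.3000 - (1)·0.8000 - (-1)·2.9000) / (7) = 1.8143
  x2 = (-10 - (-3)·-1.3000 - (-1)·0.8000 - (2)·2.9000) / (7) = -2.7000
  x3 = (-1 - (-2)·-1.3000 - (4)·-2.3000 - (1)·2.9000) / (-10) = -0.2700
  x4 = (6 - (1)·-1.3000 - (-4)·-2.3000 - (-3)·0.8000) / (9) = 0.0556
Iteration 2:
  x1 = (6 - (2)·-2.7000 - (1)·-0.2700 - (-1)·0.0556) / (7) = 1.6751
  x2 = (-10 - (-3)·1.8143 - (-1)·-0.2700 - (2)·0.0556) / (7) = -0.7055
  x3 = (-1 - (-2)·1.8143 - (4)·-2.7000 - (1)·0.0556) / (-10) = -1.3373
  x4 = (6 - (1)·1.8143 - (-4)·-2.7000 - (-3)·-0.2700) / (9) = -0.8249

(1.6751, -0.7055, -1.3373, -0.8249)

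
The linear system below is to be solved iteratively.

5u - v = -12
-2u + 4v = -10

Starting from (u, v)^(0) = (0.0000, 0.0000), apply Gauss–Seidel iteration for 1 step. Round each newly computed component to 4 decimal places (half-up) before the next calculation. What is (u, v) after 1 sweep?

(-2.4000, -3.7000)

Iteration 1:
  u = (-12 - (-1)·0.0000) / (5) = -2.4000
  v = (-10 - (-2)·-2.4000) / (4) = -3.7000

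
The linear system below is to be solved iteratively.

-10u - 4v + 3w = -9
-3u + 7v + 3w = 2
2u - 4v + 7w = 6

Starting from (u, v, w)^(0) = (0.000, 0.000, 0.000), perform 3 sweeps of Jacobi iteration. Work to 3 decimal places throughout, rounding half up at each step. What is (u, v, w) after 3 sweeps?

(1.007, 0.406, 0.733)

Iteration 1:
  u = (-9 - (-4)·0.000 - (3)·0.000) / (-10) = 0.900
  v = (2 - (-3)·0.000 - (3)·0.000) / (7) = 0.286
  w = (6 - (2)·0.000 - (-4)·0.000) / (7) = 0.857
Iteration 2:
  u = (-9 - (-4)·0.286 - (3)·0.857) / (-10) = 1.043
  v = (2 - (-3)·0.900 - (3)·0.857) / (7) = 0.304
  w = (6 - (2)·0.900 - (-4)·0.286) / (7) = 0.763
Iteration 3:
  u = (-9 - (-4)·0.304 - (3)·0.763) / (-10) = 1.007
  v = (2 - (-3)·1.043 - (3)·0.763) / (7) = 0.406
  w = (6 - (2)·1.043 - (-4)·0.304) / (7) = 0.733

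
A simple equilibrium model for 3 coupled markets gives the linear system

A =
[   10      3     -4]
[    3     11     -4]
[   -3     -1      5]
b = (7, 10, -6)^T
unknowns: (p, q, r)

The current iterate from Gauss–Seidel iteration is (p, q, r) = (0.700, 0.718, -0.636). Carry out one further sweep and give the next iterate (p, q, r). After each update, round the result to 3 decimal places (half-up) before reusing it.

One sweep:
  p = (7 - (3)·0.718 - (-4)·-0.636) / (10) = 0.230
  q = (10 - (3)·0.230 - (-4)·-0.636) / (11) = 0.615
  r = (-6 - (-3)·0.230 - (-1)·0.615) / (5) = -0.939

(0.230, 0.615, -0.939)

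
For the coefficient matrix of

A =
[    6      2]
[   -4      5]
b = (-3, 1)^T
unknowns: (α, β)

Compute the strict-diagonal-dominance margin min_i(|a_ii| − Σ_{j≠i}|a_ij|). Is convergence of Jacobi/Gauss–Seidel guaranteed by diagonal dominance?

1

row 1: |6| − (2) = 4
row 2: |5| − (4) = 1
minimum over rows = 1 → strictly diagonally dominant (convergence guaranteed)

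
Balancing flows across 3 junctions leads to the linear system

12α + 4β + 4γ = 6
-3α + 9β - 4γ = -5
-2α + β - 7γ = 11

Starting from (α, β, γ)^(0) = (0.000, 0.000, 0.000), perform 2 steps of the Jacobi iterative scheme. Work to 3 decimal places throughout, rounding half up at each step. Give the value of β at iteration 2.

Iteration 1:
  α = (6 - (4)·0.000 - (4)·0.000) / (12) = 0.500
  β = (-5 - (-3)·0.000 - (-4)·0.000) / (9) = -0.556
  γ = (11 - (-2)·0.000 - (1)·0.000) / (-7) = -1.571
Iteration 2:
  α = (6 - (4)·-0.556 - (4)·-1.571) / (12) = 1.209
  β = (-5 - (-3)·0.500 - (-4)·-1.571) / (9) = -1.087
  γ = (11 - (-2)·0.500 - (1)·-0.556) / (-7) = -1.794

-1.087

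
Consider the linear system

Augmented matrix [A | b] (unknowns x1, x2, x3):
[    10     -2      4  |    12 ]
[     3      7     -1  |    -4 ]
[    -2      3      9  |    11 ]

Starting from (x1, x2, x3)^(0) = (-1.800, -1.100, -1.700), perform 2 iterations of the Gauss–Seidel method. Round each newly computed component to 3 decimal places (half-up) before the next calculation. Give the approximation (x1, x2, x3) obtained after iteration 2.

(0.055, -0.295, 1.333)

Iteration 1:
  x1 = (12 - (-2)·-1.100 - (4)·-1.700) / (10) = 1.660
  x2 = (-4 - (3)·1.660 - (-1)·-1.700) / (7) = -1.526
  x3 = (11 - (-2)·1.660 - (3)·-1.526) / (9) = 2.100
Iteration 2:
  x1 = (12 - (-2)·-1.526 - (4)·2.100) / (10) = 0.055
  x2 = (-4 - (3)·0.055 - (-1)·2.100) / (7) = -0.295
  x3 = (11 - (-2)·0.055 - (3)·-0.295) / (9) = 1.333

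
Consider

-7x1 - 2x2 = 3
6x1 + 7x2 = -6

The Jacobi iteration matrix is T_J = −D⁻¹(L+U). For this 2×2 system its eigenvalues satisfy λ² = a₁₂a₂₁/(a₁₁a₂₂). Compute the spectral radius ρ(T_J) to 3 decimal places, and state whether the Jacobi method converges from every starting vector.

a₁₂a₂₁/(a₁₁a₂₂) = (-2)·(6) / ((-7)·(7)) = 0.244898
ρ = √|0.244898| = √0.244898 = 0.495
ρ < 1, so Jacobi converges

0.495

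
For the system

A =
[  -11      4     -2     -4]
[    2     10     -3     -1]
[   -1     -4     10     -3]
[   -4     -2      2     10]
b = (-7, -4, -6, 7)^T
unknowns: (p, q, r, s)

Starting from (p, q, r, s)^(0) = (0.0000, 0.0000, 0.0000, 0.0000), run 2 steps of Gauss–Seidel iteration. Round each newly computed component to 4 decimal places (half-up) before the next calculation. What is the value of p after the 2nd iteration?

0.2174

Iteration 1:
  p = (-7 - (4)·0.0000 - (-2)·0.0000 - (-4)·0.0000) / (-11) = 0.6364
  q = (-4 - (2)·0.6364 - (-3)·0.0000 - (-1)·0.0000) / (10) = -0.5273
  r = (-6 - (-1)·0.6364 - (-4)·-0.5273 - (-3)·0.0000) / (10) = -0.7473
  s = (7 - (-4)·0.6364 - (-2)·-0.5273 - (2)·-0.7473) / (10) = 0.9986
Iteration 2:
  p = (-7 - (4)·-0.5273 - (-2)·-0.7473 - (-4)·0.9986) / (-11) = 0.2174
  q = (-4 - (2)·0.2174 - (-3)·-0.7473 - (-1)·0.9986) / (10) = -0.5678
  r = (-6 - (-1)·0.2174 - (-4)·-0.5678 - (-3)·0.9986) / (10) = -0.5058
  s = (7 - (-4)·0.2174 - (-2)·-0.5678 - (2)·-0.5058) / (10) = 0.7746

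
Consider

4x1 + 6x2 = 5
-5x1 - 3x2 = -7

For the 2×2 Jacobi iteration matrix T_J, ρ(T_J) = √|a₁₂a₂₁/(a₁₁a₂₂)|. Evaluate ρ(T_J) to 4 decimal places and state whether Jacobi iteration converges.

a₁₂a₂₁/(a₁₁a₂₂) = (6)·(-5) / ((4)·(-3)) = 2.500000
ρ = √|2.500000| = √2.500000 = 1.5811
ρ > 1, so Jacobi diverges

1.5811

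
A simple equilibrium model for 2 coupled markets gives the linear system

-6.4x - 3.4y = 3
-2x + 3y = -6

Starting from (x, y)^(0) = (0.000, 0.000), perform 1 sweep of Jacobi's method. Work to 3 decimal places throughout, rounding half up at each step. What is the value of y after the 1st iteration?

Iteration 1:
  x = (3 - (-3.4)·0.000) / (-6.4) = -0.469
  y = (-6 - (-2)·0.000) / (3) = -2.000

-2.000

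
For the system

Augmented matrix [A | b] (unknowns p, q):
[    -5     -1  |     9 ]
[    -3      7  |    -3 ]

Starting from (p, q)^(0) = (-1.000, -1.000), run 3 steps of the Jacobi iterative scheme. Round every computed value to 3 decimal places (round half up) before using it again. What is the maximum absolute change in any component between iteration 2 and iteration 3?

Iteration 1:
  p = (9 - (-1)·-1.000) / (-5) = -1.600
  q = (-3 - (-3)·-1.000) / (7) = -0.857
Iteration 2:
  p = (9 - (-1)·-0.857) / (-5) = -1.629
  q = (-3 - (-3)·-1.600) / (7) = -1.114
Iteration 3:
  p = (9 - (-1)·-1.114) / (-5) = -1.577
  q = (-3 - (-3)·-1.629) / (7) = -1.127
Change: (0.052, -0.013) → max |·| = 0.052

0.052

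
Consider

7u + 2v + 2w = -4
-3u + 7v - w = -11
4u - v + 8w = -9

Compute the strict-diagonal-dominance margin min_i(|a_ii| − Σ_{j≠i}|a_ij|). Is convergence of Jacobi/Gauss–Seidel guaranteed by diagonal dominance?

3

row 1: |7| − (2+2) = 3
row 2: |7| − (3+1) = 3
row 3: |8| − (4+1) = 3
minimum over rows = 3 → strictly diagonally dominant (convergence guaranteed)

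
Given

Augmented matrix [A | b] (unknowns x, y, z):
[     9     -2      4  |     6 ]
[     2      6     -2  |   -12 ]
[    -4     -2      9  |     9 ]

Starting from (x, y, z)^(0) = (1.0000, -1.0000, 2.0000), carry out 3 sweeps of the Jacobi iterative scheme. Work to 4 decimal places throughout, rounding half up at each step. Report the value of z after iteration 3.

0.5693

Iteration 1:
  x = (6 - (-2)·-1.0000 - (4)·2.0000) / (9) = -0.4444
  y = (-12 - (2)·1.0000 - (-2)·2.0000) / (6) = -1.6667
  z = (9 - (-4)·1.0000 - (-2)·-1.0000) / (9) = 1.2222
Iteration 2:
  x = (6 - (-2)·-1.6667 - (4)·1.2222) / (9) = -0.2469
  y = (-12 - (2)·-0.4444 - (-2)·1.2222) / (6) = -1.4445
  z = (9 - (-4)·-0.4444 - (-2)·-1.6667) / (9) = 0.4321
Iteration 3:
  x = (6 - (-2)·-1.4445 - (4)·0.4321) / (9) = 0.1536
  y = (-12 - (2)·-0.2469 - (-2)·0.4321) / (6) = -1.7737
  z = (9 - (-4)·-0.2469 - (-2)·-1.4445) / (9) = 0.5693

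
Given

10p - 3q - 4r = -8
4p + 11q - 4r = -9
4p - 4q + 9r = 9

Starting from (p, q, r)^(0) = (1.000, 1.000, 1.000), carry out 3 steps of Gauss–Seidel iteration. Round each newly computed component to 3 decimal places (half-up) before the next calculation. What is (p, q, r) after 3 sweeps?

Iteration 1:
  p = (-8 - (-3)·1.000 - (-4)·1.000) / (10) = -0.100
  q = (-9 - (4)·-0.100 - (-4)·1.000) / (11) = -0.418
  r = (9 - (4)·-0.100 - (-4)·-0.418) / (9) = 0.859
Iteration 2:
  p = (-8 - (-3)·-0.418 - (-4)·0.859) / (10) = -0.582
  q = (-9 - (4)·-0.582 - (-4)·0.859) / (11) = -0.294
  r = (9 - (4)·-0.582 - (-4)·-0.294) / (9) = 1.128
Iteration 3:
  p = (-8 - (-3)·-0.294 - (-4)·1.128) / (10) = -0.437
  q = (-9 - (4)·-0.437 - (-4)·1.128) / (11) = -0.249
  r = (9 - (4)·-0.437 - (-4)·-0.249) / (9) = 1.084

(-0.437, -0.249, 1.084)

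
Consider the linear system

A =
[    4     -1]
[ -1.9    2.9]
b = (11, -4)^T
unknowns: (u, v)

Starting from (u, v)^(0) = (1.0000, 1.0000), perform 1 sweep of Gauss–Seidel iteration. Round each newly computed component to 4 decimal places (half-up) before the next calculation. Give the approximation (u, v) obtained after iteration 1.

Iteration 1:
  u = (11 - (-1)·1.0000) / (4) = 3.0000
  v = (-4 - (-1.9)·3.0000) / (2.9) = 0.5862

(3.0000, 0.5862)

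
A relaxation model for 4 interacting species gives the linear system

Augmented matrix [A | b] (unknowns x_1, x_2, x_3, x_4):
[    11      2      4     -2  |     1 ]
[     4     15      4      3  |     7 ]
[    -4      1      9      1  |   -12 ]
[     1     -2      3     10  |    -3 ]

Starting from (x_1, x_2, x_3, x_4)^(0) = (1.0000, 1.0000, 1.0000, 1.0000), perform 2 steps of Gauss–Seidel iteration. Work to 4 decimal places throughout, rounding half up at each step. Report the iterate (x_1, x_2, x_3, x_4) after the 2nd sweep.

(0.6888, 0.6599, -1.1243, 0.1004)

Iteration 1:
  x_1 = (1 - (2)·1.0000 - (4)·1.0000 - (-2)·1.0000) / (11) = -0.2727
  x_2 = (7 - (4)·-0.2727 - (4)·1.0000 - (3)·1.0000) / (15) = 0.0727
  x_3 = (-12 - (-4)·-0.2727 - (1)·0.0727 - (1)·1.0000) / (9) = -1.5737
  x_4 = (-3 - (1)·-0.2727 - (-2)·0.0727 - (3)·-1.5737) / (10) = 0.2139
Iteration 2:
  x_1 = (1 - (2)·0.0727 - (4)·-1.5737 - (-2)·0.2139) / (11) = 0.6888
  x_2 = (7 - (4)·0.6888 - (4)·-1.5737 - (3)·0.2139) / (15) = 0.6599
  x_3 = (-12 - (-4)·0.6888 - (1)·0.6599 - (1)·0.2139) / (9) = -1.1243
  x_4 = (-3 - (1)·0.6888 - (-2)·0.6599 - (3)·-1.1243) / (10) = 0.1004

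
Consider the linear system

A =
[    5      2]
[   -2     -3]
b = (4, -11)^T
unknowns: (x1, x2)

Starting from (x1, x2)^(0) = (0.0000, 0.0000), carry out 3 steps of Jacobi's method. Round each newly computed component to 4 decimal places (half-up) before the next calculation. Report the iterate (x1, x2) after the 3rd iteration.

Iteration 1:
  x1 = (4 - (2)·0.0000) / (5) = 0.8000
  x2 = (-11 - (-2)·0.0000) / (-3) = 3.6667
Iteration 2:
  x1 = (4 - (2)·3.6667) / (5) = -0.6667
  x2 = (-11 - (-2)·0.8000) / (-3) = 3.1333
Iteration 3:
  x1 = (4 - (2)·3.1333) / (5) = -0.4533
  x2 = (-11 - (-2)·-0.6667) / (-3) = 4.1111

(-0.4533, 4.1111)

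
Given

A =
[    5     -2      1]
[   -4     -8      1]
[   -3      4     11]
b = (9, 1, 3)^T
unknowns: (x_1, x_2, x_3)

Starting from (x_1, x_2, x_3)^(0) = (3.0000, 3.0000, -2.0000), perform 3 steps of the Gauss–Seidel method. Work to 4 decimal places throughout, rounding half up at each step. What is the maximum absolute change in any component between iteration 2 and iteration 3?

Iteration 1:
  x_1 = (9 - (-2)·3.0000 - (1)·-2.0000) / (5) = 3.4000
  x_2 = (1 - (-4)·3.4000 - (1)·-2.0000) / (-8) = -2.0750
  x_3 = (3 - (-3)·3.4000 - (4)·-2.0750) / (11) = 1.9545
Iteration 2:
  x_1 = (9 - (-2)·-2.0750 - (1)·1.9545) / (5) = 0.5791
  x_2 = (1 - (-4)·0.5791 - (1)·1.9545) / (-8) = -0.1702
  x_3 = (3 - (-3)·0.5791 - (4)·-0.1702) / (11) = 0.4926
Iteration 3:
  x_1 = (9 - (-2)·-0.1702 - (1)·0.4926) / (5) = 1.6334
  x_2 = (1 - (-4)·1.6334 - (1)·0.4926) / (-8) = -0.8801
  x_3 = (3 - (-3)·1.6334 - (4)·-0.8801) / (11) = 1.0382
Change: (1.0543, -0.7099, 0.5456) → max |·| = 1.0543

1.0543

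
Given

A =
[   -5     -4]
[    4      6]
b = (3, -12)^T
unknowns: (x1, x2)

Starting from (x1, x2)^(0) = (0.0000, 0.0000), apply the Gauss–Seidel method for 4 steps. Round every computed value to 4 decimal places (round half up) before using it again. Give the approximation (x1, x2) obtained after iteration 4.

(1.7267, -3.1511)

Iteration 1:
  x1 = (3 - (-4)·0.0000) / (-5) = -0.6000
  x2 = (-12 - (4)·-0.6000) / (6) = -1.6000
Iteration 2:
  x1 = (3 - (-4)·-1.6000) / (-5) = 0.6800
  x2 = (-12 - (4)·0.6800) / (6) = -2.4533
Iteration 3:
  x1 = (3 - (-4)·-2.4533) / (-5) = 1.3626
  x2 = (-12 - (4)·1.3626) / (6) = -2.9084
Iteration 4:
  x1 = (3 - (-4)·-2.9084) / (-5) = 1.7267
  x2 = (-12 - (4)·1.7267) / (6) = -3.1511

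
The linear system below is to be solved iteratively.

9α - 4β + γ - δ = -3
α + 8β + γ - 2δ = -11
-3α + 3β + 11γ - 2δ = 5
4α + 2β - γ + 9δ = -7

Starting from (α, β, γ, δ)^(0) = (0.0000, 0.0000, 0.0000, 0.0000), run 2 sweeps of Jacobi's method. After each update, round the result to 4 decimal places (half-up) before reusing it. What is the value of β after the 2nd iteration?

Iteration 1:
  α = (-3 - (-4)·0.0000 - (1)·0.0000 - (-1)·0.0000) / (9) = -0.3333
  β = (-11 - (1)·0.0000 - (1)·0.0000 - (-2)·0.0000) / (8) = -1.3750
  γ = (5 - (-3)·0.0000 - (3)·0.0000 - (-2)·0.0000) / (11) = 0.4545
  δ = (-7 - (4)·0.0000 - (2)·0.0000 - (-1)·0.0000) / (9) = -0.7778
Iteration 2:
  α = (-3 - (-4)·-1.3750 - (1)·0.4545 - (-1)·-0.7778) / (9) = -1.0814
  β = (-11 - (1)·-0.3333 - (1)·0.4545 - (-2)·-0.7778) / (8) = -1.5846
  γ = (5 - (-3)·-0.3333 - (3)·-1.3750 - (-2)·-0.7778) / (11) = 0.5972
  δ = (-7 - (4)·-0.3333 - (2)·-1.3750 - (-1)·0.4545) / (9) = -0.2736

-1.5846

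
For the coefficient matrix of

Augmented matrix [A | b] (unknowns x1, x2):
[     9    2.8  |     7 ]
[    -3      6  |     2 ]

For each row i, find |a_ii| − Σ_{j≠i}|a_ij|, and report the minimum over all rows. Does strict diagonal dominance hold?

3

row 1: |9| − (2.8) = 6.2
row 2: |6| − (3) = 3
minimum over rows = 3 → strictly diagonally dominant (convergence guaranteed)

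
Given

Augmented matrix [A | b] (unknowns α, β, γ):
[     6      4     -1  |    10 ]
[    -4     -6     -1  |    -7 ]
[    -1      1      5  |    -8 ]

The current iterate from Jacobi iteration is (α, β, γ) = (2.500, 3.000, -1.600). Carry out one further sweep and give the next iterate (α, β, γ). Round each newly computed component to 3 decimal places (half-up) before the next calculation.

One sweep:
  α = (10 - (4)·3.000 - (-1)·-1.600) / (6) = -0.600
  β = (-7 - (-4)·2.500 - (-1)·-1.600) / (-6) = -0.233
  γ = (-8 - (-1)·2.500 - (1)·3.000) / (5) = -1.700

(-0.600, -0.233, -1.700)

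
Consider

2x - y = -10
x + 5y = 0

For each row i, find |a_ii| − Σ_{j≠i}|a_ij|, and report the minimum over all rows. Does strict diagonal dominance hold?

1

row 1: |2| − (1) = 1
row 2: |5| − (1) = 4
minimum over rows = 1 → strictly diagonally dominant (convergence guaranteed)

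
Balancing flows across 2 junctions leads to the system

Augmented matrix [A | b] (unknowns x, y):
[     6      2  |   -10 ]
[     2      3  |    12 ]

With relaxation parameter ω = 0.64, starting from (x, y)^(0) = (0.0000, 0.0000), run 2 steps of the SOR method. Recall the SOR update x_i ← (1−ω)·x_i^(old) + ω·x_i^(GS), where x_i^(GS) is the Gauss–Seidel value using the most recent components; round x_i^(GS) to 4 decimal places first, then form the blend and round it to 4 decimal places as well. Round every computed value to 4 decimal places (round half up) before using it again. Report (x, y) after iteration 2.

Iteration 1:
  x: GS value = (-10 - (2)·0.0000) / (6) = -1.6667;  x ← (1−ω)·0.0000 + ω·-1.6667 = -1.0667
  y: GS value = (12 - (2)·-1.0667) / (3) = 4.7111;  y ← (1−ω)·0.0000 + ω·4.7111 = 3.0151
Iteration 2:
  x: GS value = (-10 - (2)·3.0151) / (6) = -2.6717;  x ← (1−ω)·-1.0667 + ω·-2.6717 = -2.0939
  y: GS value = (12 - (2)·-2.0939) / (3) = 5.3959;  y ← (1−ω)·3.0151 + ω·5.3959 = 4.5388

(-2.0939, 4.5388)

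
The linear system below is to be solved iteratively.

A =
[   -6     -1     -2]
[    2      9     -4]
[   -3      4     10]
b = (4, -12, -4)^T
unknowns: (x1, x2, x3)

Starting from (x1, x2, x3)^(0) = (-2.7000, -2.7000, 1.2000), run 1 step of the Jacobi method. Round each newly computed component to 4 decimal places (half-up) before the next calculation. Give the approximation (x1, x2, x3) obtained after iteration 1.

(-0.6167, -0.2000, -0.1300)

Iteration 1:
  x1 = (4 - (-1)·-2.7000 - (-2)·1.2000) / (-6) = -0.6167
  x2 = (-12 - (2)·-2.7000 - (-4)·1.2000) / (9) = -0.2000
  x3 = (-4 - (-3)·-2.7000 - (4)·-2.7000) / (10) = -0.1300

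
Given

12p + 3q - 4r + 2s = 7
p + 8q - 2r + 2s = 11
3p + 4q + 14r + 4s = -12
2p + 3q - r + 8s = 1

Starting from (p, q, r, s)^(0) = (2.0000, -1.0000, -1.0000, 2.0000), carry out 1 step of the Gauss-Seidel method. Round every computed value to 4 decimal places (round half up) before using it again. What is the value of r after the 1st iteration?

-1.6369

Iteration 1:
  p = (7 - (3)·-1.0000 - (-4)·-1.0000 - (2)·2.0000) / (12) = 0.1667
  q = (11 - (1)·0.1667 - (-2)·-1.0000 - (2)·2.0000) / (8) = 0.6042
  r = (-12 - (3)·0.1667 - (4)·0.6042 - (4)·2.0000) / (14) = -1.6369
  s = (1 - (2)·0.1667 - (3)·0.6042 - (-1)·-1.6369) / (8) = -0.3479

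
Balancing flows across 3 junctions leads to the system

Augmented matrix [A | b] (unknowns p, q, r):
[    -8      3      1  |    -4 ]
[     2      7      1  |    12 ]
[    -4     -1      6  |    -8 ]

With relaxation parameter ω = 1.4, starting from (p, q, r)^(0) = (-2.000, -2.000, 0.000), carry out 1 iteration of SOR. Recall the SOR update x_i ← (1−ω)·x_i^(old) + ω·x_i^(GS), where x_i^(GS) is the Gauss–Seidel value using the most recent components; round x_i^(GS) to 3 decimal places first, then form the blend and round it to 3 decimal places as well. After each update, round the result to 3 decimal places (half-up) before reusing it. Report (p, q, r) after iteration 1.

(0.450, 3.020, -0.742)

Iteration 1:
  p: GS value = (-4 - (3)·-2.000 - (1)·0.000) / (-8) = -0.250;  p ← (1−ω)·-2.000 + ω·-0.250 = 0.450
  q: GS value = (12 - (2)·0.450 - (1)·0.000) / (7) = 1.586;  q ← (1−ω)·-2.000 + ω·1.586 = 3.020
  r: GS value = (-8 - (-4)·0.450 - (-1)·3.020) / (6) = -0.530;  r ← (1−ω)·0.000 + ω·-0.530 = -0.742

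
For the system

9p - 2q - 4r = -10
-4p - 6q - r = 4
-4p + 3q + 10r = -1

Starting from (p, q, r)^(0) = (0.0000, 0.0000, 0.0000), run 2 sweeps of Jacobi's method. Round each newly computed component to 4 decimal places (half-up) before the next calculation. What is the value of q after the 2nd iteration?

Iteration 1:
  p = (-10 - (-2)·0.0000 - (-4)·0.0000) / (9) = -1.1111
  q = (4 - (-4)·0.0000 - (-1)·0.0000) / (-6) = -0.6667
  r = (-1 - (-4)·0.0000 - (3)·0.0000) / (10) = -0.1000
Iteration 2:
  p = (-10 - (-2)·-0.6667 - (-4)·-0.1000) / (9) = -1.3037
  q = (4 - (-4)·-1.1111 - (-1)·-0.1000) / (-6) = 0.0907
  r = (-1 - (-4)·-1.1111 - (3)·-0.6667) / (10) = -0.3444

0.0907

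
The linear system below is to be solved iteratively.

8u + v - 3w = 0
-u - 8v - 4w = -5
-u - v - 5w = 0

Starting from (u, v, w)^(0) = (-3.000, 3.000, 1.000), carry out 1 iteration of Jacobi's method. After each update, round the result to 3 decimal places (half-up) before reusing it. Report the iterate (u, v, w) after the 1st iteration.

(0.000, 0.500, 0.000)

Iteration 1:
  u = (0 - (1)·3.000 - (-3)·1.000) / (8) = 0.000
  v = (-5 - (-1)·-3.000 - (-4)·1.000) / (-8) = 0.500
  w = (0 - (-1)·-3.000 - (-1)·3.000) / (-5) = 0.000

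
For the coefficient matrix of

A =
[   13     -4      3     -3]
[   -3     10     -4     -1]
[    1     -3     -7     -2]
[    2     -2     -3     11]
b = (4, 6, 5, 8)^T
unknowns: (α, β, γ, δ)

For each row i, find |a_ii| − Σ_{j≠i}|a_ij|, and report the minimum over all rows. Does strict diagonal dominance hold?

row 1: |13| − (4+3+3) = 3
row 2: |10| − (3+4+1) = 2
row 3: |-7| − (1+3+2) = 1
row 4: |11| − (2+2+3) = 4
minimum over rows = 1 → strictly diagonally dominant (convergence guaranteed)

1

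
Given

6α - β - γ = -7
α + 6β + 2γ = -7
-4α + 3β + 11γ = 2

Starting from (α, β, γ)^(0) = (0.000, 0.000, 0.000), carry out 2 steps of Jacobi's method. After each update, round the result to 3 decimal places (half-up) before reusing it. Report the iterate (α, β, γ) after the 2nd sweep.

(-1.331, -1.033, 0.076)

Iteration 1:
  α = (-7 - (-1)·0.000 - (-1)·0.000) / (6) = -1.167
  β = (-7 - (1)·0.000 - (2)·0.000) / (6) = -1.167
  γ = (2 - (-4)·0.000 - (3)·0.000) / (11) = 0.182
Iteration 2:
  α = (-7 - (-1)·-1.167 - (-1)·0.182) / (6) = -1.331
  β = (-7 - (1)·-1.167 - (2)·0.182) / (6) = -1.033
  γ = (2 - (-4)·-1.167 - (3)·-1.167) / (11) = 0.076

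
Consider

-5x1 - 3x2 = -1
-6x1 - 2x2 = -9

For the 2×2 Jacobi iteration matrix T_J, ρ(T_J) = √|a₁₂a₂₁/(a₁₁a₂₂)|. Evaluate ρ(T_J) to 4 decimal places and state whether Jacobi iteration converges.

1.3416

a₁₂a₂₁/(a₁₁a₂₂) = (-3)·(-6) / ((-5)·(-2)) = 1.800000
ρ = √|1.800000| = √1.800000 = 1.3416
ρ > 1, so Jacobi diverges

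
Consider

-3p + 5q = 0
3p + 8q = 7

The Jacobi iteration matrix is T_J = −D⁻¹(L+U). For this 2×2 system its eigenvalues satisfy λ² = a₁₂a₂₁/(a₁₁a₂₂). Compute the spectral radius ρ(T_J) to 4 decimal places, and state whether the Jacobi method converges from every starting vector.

a₁₂a₂₁/(a₁₁a₂₂) = (5)·(3) / ((-3)·(8)) = -0.625000
ρ = √|-0.625000| = √0.625000 = 0.7906
ρ < 1, so Jacobi converges

0.7906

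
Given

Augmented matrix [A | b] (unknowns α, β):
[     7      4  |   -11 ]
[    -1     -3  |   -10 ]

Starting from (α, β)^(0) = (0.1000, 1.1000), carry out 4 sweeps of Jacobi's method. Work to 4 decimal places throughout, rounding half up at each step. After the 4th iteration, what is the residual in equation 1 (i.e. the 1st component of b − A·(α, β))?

-0.5843

Iteration 1:
  α = (-11 - (4)·1.1000) / (7) = -2.2000
  β = (-10 - (-1)·0.1000) / (-3) = 3.3000
Iteration 2:
  α = (-11 - (4)·3.3000) / (7) = -3.4571
  β = (-10 - (-1)·-2.2000) / (-3) = 4.0667
Iteration 3:
  α = (-11 - (4)·4.0667) / (7) = -3.8953
  β = (-10 - (-1)·-3.4571) / (-3) = 4.4857
Iteration 4:
  α = (-11 - (4)·4.4857) / (7) = -4.1347
  β = (-10 - (-1)·-3.8953) / (-3) = 4.6318
Residual b − A·x = (-0.5843, -0.2393)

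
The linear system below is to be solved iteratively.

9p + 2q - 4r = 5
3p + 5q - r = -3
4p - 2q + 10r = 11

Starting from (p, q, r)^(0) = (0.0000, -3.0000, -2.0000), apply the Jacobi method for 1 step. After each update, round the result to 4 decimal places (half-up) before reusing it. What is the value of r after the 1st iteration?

0.5000

Iteration 1:
  p = (5 - (2)·-3.0000 - (-4)·-2.0000) / (9) = 0.3333
  q = (-3 - (3)·0.0000 - (-1)·-2.0000) / (5) = -1.0000
  r = (11 - (4)·0.0000 - (-2)·-3.0000) / (10) = 0.5000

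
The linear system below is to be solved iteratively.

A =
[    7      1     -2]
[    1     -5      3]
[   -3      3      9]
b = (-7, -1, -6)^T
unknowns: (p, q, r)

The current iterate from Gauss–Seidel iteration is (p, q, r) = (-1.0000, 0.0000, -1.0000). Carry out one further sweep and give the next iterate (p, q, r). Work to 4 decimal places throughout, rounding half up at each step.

One sweep:
  p = (-7 - (1)·0.0000 - (-2)·-1.0000) / (7) = -1.2857
  q = (-1 - (1)·-1.2857 - (3)·-1.0000) / (-5) = -0.6571
  r = (-6 - (-3)·-1.2857 - (3)·-0.6571) / (9) = -0.8762

(-1.2857, -0.6571, -0.8762)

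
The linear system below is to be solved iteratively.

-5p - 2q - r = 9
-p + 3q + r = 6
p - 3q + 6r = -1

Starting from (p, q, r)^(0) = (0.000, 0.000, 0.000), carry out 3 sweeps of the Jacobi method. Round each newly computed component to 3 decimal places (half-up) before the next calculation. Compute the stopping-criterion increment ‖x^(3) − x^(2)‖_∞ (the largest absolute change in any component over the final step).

Iteration 1:
  p = (9 - (-2)·0.000 - (-1)·0.000) / (-5) = -1.800
  q = (6 - (-1)·0.000 - (1)·0.000) / (3) = 2.000
  r = (-1 - (1)·0.000 - (-3)·0.000) / (6) = -0.167
Iteration 2:
  p = (9 - (-2)·2.000 - (-1)·-0.167) / (-5) = -2.567
  q = (6 - (-1)·-1.800 - (1)·-0.167) / (3) = 1.456
  r = (-1 - (1)·-1.800 - (-3)·2.000) / (6) = 1.133
Iteration 3:
  p = (9 - (-2)·1.456 - (-1)·1.133) / (-5) = -2.609
  q = (6 - (-1)·-2.567 - (1)·1.133) / (3) = 0.767
  r = (-1 - (1)·-2.567 - (-3)·1.456) / (6) = 0.989
Change: (-0.042, -0.689, -0.144) → max |·| = 0.689

0.689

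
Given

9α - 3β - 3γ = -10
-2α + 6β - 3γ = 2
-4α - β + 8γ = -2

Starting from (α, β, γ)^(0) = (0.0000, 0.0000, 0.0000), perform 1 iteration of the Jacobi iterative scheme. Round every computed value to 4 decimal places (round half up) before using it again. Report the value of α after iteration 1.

Iteration 1:
  α = (-10 - (-3)·0.0000 - (-3)·0.0000) / (9) = -1.1111
  β = (2 - (-2)·0.0000 - (-3)·0.0000) / (6) = 0.3333
  γ = (-2 - (-4)·0.0000 - (-1)·0.0000) / (8) = -0.2500

-1.1111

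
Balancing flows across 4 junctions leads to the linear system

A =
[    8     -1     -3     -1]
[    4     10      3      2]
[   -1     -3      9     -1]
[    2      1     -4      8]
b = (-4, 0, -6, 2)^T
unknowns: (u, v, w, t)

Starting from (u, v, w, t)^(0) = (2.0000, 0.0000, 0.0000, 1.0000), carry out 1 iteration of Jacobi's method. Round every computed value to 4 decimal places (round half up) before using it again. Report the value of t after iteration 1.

Iteration 1:
  u = (-4 - (-1)·0.0000 - (-3)·0.0000 - (-1)·1.0000) / (8) = -0.3750
  v = (0 - (4)·2.0000 - (3)·0.0000 - (2)·1.0000) / (10) = -1.0000
  w = (-6 - (-1)·2.0000 - (-3)·0.0000 - (-1)·1.0000) / (9) = -0.3333
  t = (2 - (2)·2.0000 - (1)·0.0000 - (-4)·0.0000) / (8) = -0.2500

-0.2500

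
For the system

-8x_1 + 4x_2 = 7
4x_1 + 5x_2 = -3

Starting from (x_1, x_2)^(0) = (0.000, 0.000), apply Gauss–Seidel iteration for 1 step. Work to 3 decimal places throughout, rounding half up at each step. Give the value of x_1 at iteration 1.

Iteration 1:
  x_1 = (7 - (4)·0.000) / (-8) = -0.875
  x_2 = (-3 - (4)·-0.875) / (5) = 0.100

-0.875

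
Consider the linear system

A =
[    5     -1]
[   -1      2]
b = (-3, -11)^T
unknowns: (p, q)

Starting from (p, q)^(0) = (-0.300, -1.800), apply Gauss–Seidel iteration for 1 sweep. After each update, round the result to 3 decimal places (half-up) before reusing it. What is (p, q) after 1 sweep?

Iteration 1:
  p = (-3 - (-1)·-1.800) / (5) = -0.960
  q = (-11 - (-1)·-0.960) / (2) = -5.980

(-0.960, -5.980)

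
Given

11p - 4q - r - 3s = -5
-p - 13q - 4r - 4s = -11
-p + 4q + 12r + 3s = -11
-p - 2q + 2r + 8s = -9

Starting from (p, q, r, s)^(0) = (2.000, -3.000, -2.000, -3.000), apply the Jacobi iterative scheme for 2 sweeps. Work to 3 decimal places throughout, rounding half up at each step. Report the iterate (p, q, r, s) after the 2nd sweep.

(0.141, 1.080, -1.591, -1.135)

Iteration 1:
  p = (-5 - (-4)·-3.000 - (-1)·-2.000 - (-3)·-3.000) / (11) = -2.545
  q = (-11 - (-1)·2.000 - (-4)·-2.000 - (-4)·-3.000) / (-13) = 2.231
  r = (-11 - (-1)·2.000 - (4)·-3.000 - (3)·-3.000) / (12) = 1.000
  s = (-9 - (-1)·2.000 - (-2)·-3.000 - (2)·-2.000) / (8) = -1.125
Iteration 2:
  p = (-5 - (-4)·2.231 - (-1)·1.000 - (-3)·-1.125) / (11) = 0.141
  q = (-11 - (-1)·-2.545 - (-4)·1.000 - (-4)·-1.125) / (-13) = 1.080
  r = (-11 - (-1)·-2.545 - (4)·2.231 - (3)·-1.125) / (12) = -1.591
  s = (-9 - (-1)·-2.545 - (-2)·2.231 - (2)·1.000) / (8) = -1.135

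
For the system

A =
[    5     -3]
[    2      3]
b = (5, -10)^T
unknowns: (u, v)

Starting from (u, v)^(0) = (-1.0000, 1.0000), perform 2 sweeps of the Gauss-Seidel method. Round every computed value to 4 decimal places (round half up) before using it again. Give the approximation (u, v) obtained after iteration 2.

(-1.6400, -2.2400)

Iteration 1:
  u = (5 - (-3)·1.0000) / (5) = 1.6000
  v = (-10 - (2)·1.6000) / (3) = -4.4000
Iteration 2:
  u = (5 - (-3)·-4.4000) / (5) = -1.6400
  v = (-10 - (2)·-1.6400) / (3) = -2.2400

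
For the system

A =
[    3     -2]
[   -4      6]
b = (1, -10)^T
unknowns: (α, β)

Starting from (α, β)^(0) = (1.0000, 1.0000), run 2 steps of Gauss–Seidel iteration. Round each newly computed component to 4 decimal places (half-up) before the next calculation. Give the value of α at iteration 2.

Iteration 1:
  α = (1 - (-2)·1.0000) / (3) = 1.0000
  β = (-10 - (-4)·1.0000) / (6) = -1.0000
Iteration 2:
  α = (1 - (-2)·-1.0000) / (3) = -0.3333
  β = (-10 - (-4)·-0.3333) / (6) = -1.8889

-0.3333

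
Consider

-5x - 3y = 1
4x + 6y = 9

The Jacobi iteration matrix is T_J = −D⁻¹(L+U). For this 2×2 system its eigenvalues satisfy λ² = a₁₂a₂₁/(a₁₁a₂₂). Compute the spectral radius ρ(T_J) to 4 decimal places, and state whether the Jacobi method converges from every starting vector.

0.6325

a₁₂a₂₁/(a₁₁a₂₂) = (-3)·(4) / ((-5)·(6)) = 0.400000
ρ = √|0.400000| = √0.400000 = 0.6325
ρ < 1, so Jacobi converges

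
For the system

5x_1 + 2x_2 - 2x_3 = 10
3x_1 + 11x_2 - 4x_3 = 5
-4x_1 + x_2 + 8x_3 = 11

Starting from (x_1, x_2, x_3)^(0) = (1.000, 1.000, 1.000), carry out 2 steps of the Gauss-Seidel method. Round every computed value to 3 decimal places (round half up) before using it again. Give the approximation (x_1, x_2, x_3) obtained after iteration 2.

Iteration 1:
  x_1 = (10 - (2)·1.000 - (-2)·1.000) / (5) = 2.000
  x_2 = (5 - (3)·2.000 - (-4)·1.000) / (11) = 0.273
  x_3 = (11 - (-4)·2.000 - (1)·0.273) / (8) = 2.341
Iteration 2:
  x_1 = (10 - (2)·0.273 - (-2)·2.341) / (5) = 2.827
  x_2 = (5 - (3)·2.827 - (-4)·2.341) / (11) = 0.535
  x_3 = (11 - (-4)·2.827 - (1)·0.535) / (8) = 2.722

(2.827, 0.535, 2.722)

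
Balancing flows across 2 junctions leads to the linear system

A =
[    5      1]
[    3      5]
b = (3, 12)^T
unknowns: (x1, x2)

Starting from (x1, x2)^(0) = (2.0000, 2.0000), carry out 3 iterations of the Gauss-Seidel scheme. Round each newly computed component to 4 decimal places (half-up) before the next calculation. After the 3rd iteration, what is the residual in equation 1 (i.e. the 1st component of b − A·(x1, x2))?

-0.0041

Iteration 1:
  x1 = (3 - (1)·2.0000) / (5) = 0.2000
  x2 = (12 - (3)·0.2000) / (5) = 2.2800
Iteration 2:
  x1 = (3 - (1)·2.2800) / (5) = 0.1440
  x2 = (12 - (3)·0.1440) / (5) = 2.3136
Iteration 3:
  x1 = (3 - (1)·2.3136) / (5) = 0.1373
  x2 = (12 - (3)·0.1373) / (5) = 2.3176
Residual b − A·x = (-0.0041, 0.0001)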